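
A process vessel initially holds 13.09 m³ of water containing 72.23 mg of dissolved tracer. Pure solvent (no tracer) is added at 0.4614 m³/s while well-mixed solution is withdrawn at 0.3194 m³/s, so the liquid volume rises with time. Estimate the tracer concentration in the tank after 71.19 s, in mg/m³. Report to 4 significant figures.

Let m(t) be the amount of tracer. Volume: V(t) = V₀ + (Q_in − Q_out) t = 13.09 + 0.142000 t; V(71.19) = 23.1990 m³.
Species balance (pure solvent in): dm/dt = −Q_out · m/V(t).
dm/m = −Q_out dt/(V₀ + 0.142000 t); integrating gives ln(m/m₀) = −(Q_out/(Q_in−Q_out)) ln(V/V₀).
m = m₀ (V₀/V)^(Q_out/(Q_in−Q_out)) = 72.23 × (13.09/23.1990)^(2.24930) = 19.9389 mg.
C = m/V = 19.9389/23.1990 = 0.859474 mg/m³.

0.8595 mg/m³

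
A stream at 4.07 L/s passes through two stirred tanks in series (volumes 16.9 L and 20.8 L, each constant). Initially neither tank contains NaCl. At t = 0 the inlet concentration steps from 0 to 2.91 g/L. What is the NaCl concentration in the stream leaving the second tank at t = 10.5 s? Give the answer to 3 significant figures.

Species balance on tank i: dCᵢ/dt = (Cᵢ₋₁ − Cᵢ)/τᵢ with τᵢ = Vᵢ/Q.
τ₁ = 16.9/4.07 = 4.1523 s; τ₂ = 20.8/4.07 = 5.1106 s.
Tank 1: C₁ = C_in(1 − e^(−t/τ₁)). Tank 2 (τ₁ ≠ τ₂): C₂ = C_in[1 − (τ₁ e^(−t/τ₁) − τ₂ e^(−t/τ₂))/(τ₁ − τ₂)].
At t = 10.5: e^(−t/τ₁) = 0.079763, e^(−t/τ₂) = 0.12815.
C₂ = 2.91·[1 − (4.1523·0.079763 − 5.1106·0.12815)/(-0.95823)] = 2.91·0.66218 = 1.9269 g/L.

1.93 g/L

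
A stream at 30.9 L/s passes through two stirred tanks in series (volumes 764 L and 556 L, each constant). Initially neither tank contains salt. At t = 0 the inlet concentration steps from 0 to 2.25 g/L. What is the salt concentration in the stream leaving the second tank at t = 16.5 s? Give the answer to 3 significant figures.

Time constants: τᵢ = Vᵢ/Q for each well-mixed tank.
τ₁ = 764/30.9 = 24.725 s; τ₂ = 556/30.9 = 17.994 s.
Solving the cascade with C₁(0)=C₂(0)=0 gives C₂(t) = C_in[1 − (τ₁ e^(−t/τ₁) − τ₂ e^(−t/τ₂))/(τ₁ − τ₂)].
At t = 16.5: e^(−t/τ₁) = 0.51307, e^(−t/τ₂) = 0.39972.
C₂ = 2.25·[1 − (24.725·0.51307 − 17.994·0.39972)/(6.7314)] = 2.25·0.18393 = 0.41384 g/L.

0.414 g/L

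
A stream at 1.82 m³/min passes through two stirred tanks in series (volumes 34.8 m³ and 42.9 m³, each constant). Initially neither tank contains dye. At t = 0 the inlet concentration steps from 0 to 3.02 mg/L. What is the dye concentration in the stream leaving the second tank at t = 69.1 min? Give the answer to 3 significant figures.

2.52 mg/L

Species balance on tank i: dCᵢ/dt = (Cᵢ₋₁ − Cᵢ)/τᵢ with τᵢ = Vᵢ/Q.
τ₁ = 34.8/1.82 = 19.121 min; τ₂ = 42.9/1.82 = 23.571 min.
Solving the cascade with C₁(0)=C₂(0)=0 gives C₂(t) = C_in[1 − (τ₁ e^(−t/τ₁) − τ₂ e^(−t/τ₂))/(τ₁ − τ₂)].
At t = 69.1: e^(−t/τ₁) = 0.026948, e^(−t/τ₂) = 0.053316.
C₂ = 3.02·[1 − (19.121·0.026948 − 23.571·0.053316)/(-4.4505)] = 3.02·0.83340 = 2.5169 mg/L.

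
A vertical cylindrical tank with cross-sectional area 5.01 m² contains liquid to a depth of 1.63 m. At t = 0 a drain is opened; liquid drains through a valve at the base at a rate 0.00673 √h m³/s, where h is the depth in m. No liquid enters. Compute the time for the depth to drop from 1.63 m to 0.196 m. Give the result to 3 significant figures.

Mass balance (ρ constant): A dh/dt = −0.00673 √h.
∫ h^(−1/2) dh = −(0.00673/A) ∫ dt, giving 2√h = 2√h₀ − (0.00673/A) t.
t = 2A(√h₀ − √h)/0.00673 = 2·5.01·(√1.63 − √0.196)/0.00673
  = 10.020 × (1.2767 − 0.44272) / 0.00673 = 1241.7 s.

1240 s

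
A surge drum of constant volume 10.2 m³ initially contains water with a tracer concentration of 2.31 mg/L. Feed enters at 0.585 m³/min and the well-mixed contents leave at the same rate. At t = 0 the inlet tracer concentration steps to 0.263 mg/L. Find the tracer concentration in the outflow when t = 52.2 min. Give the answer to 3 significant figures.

0.366 mg/L

Transient balance on the dissolved component: V dC/dt = Q(C_in − C).
Time constant τ = V/Q = 10.2/0.585 = 17.436 min.
C approaches C_in exponentially: C(t) = C_in + (C₀ − C_in) e^(−t/τ).
C(52.2) = 0.263 + (2.31 − 0.263)·e^(−52.2/17.436) = 0.263 + (2.0470)·0.050096 = 0.36555 mg/L.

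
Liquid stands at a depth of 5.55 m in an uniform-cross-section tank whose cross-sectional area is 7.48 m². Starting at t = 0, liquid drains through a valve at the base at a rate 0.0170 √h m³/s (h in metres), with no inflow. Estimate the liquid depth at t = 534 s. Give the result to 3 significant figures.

3.06 m

Volume balance on the tank: A dh/dt = −0.0170 √h.
This is separable: 2 d(√h)/dt = −0.0170/A, so √h = √h₀ − (0.0170/(2A)) t.
√h = √5.55 − 0.0170·534/(2·7.48) = 2.3558 − 0.60682 = 1.7490.
h = 1.7490² = 3.0591 m.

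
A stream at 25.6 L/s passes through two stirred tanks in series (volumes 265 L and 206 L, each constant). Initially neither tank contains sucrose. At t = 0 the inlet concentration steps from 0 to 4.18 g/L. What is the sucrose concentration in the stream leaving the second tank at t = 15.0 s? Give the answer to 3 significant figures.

Time constants: τᵢ = Vᵢ/Q for each well-mixed tank.
τ₁ = 265/25.6 = 10.352 s; τ₂ = 206/25.6 = 8.0469 s.
Tank 1: C₁ = C_in(1 − e^(−t/τ₁)). Tank 2 (τ₁ ≠ τ₂): C₂ = C_in[1 − (τ₁ e^(−t/τ₁) − τ₂ e^(−t/τ₂))/(τ₁ − τ₂)].
At t = 15.0: e^(−t/τ₁) = 0.23479, e^(−t/τ₂) = 0.15504.
C₂ = 4.18·[1 − (10.352·0.23479 − 8.0469·0.15504)/(2.3047)] = 4.18·0.48675 = 2.0346 g/L.

2.03 g/L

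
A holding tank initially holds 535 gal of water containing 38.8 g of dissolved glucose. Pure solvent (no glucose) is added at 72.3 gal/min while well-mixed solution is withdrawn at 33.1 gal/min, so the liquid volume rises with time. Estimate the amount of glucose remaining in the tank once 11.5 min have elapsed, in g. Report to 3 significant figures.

23.2 g

Total volume: dV/dt = Q_in − Q_out = 39.200 gal/min, so V(t) = 535 + 39.200 t and V(11.5) = 985.80 gal.
Solute balance: dm/dt = 0 − Q_out C = −Q_out m/V(t).
Separate: dm/m = −Q_out dt/V(t) ⇒ ln(m/m₀) = −(Q_out/(Q_in−Q_out)) ln(V/V₀).
m = m₀ (V₀/V)^(Q_out/(Q_in−Q_out)) = 38.8 × (535/985.80)^(0.84439) = 23.158 g.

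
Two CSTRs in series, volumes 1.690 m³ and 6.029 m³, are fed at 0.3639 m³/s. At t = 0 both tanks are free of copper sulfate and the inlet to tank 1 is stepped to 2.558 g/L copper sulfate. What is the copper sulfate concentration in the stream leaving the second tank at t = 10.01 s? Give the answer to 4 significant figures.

Species balance on tank i: dCᵢ/dt = (Cᵢ₋₁ − Cᵢ)/τᵢ with τᵢ = Vᵢ/Q.
τ₁ = 1.690/0.3639 = 4.64413 s; τ₂ = 6.029/0.3639 = 16.5677 s.
Tank 1: C₁ = C_in(1 − e^(−t/τ₁)). Tank 2 (τ₁ ≠ τ₂): C₂ = C_in[1 − (τ₁ e^(−t/τ₁) − τ₂ e^(−t/τ₂))/(τ₁ − τ₂)].
At t = 10.01: e^(−t/τ₁) = 0.115856, e^(−t/τ₂) = 0.546519.
C₂ = 2.558·[1 − (4.64413·0.115856 − 16.5677·0.546519)/(-11.9236)] = 2.558·0.285742 = 0.730928 g/L.

0.7309 g/L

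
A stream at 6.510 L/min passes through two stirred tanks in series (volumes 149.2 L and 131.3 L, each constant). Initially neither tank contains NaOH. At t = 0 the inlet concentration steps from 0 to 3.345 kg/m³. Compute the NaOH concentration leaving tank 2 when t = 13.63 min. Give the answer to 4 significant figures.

0.4453 kg/m³

Each tank obeys Vᵢ dCᵢ/dt = Q(Cᵢ₋₁ − Cᵢ), so τᵢ = Vᵢ/Q.
τ₁ = 149.2/6.510 = 22.9186 min; τ₂ = 131.3/6.510 = 20.1690 min.
Tank 1: C₁ = C_in(1 − e^(−t/τ₁)). Tank 2 (τ₁ ≠ τ₂): C₂ = C_in[1 − (τ₁ e^(−t/τ₁) − τ₂ e^(−t/τ₂))/(τ₁ − τ₂)].
At t = 13.63: e^(−t/τ₁) = 0.551720, e^(−t/τ₂) = 0.508754.
C₂ = 3.345·[1 − (22.9186·0.551720 − 20.1690·0.508754)/(2.74962)] = 3.345·0.133113 = 0.445262 kg/m³.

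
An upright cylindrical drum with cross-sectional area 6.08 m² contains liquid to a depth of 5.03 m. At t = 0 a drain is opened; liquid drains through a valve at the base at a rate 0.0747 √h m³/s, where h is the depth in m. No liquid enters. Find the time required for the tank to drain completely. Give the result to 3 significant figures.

365 s

With no inflow, A dh/dt = −0.0747 √h.
∫ h^(−1/2) dh = −(0.0747/A) ∫ dt, giving 2√h = 2√h₀ − (0.0747/A) t.
Tank is empty when √h = 0: t_empty = 2A√h₀/0.0747.
t_empty = 2·6.08·√5.03/0.0747 = 12.160·2.2428/0.0747 = 365.09 s.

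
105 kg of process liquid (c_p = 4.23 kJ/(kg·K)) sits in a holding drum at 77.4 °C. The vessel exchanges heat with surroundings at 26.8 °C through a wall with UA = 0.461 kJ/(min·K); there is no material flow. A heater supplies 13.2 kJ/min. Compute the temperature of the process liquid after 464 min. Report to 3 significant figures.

69.0 °C

Heat balance on the well-mixed liquid: M c_p dT/dt = −UA(T − T_amb) + Q̇.
dT/dt = (T_ss − T)/τ with T_ss = T_amb + Q̇/UA = 26.8 + 13.2/0.461 = 55.433 °C, τ = M c_p/UA = 105·4.23/0.461 = 963.45 min.
Integrating: T(t) = T_ss + (T₀ − T_ss) e^(−t/τ).
T(464) = 55.433 + (21.967)·0.61779 = 69.004 °C.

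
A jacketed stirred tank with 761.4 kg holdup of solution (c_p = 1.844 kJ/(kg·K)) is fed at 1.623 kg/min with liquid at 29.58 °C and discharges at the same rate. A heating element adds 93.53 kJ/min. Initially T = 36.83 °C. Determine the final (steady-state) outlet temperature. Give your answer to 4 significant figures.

Heat balance on the well-mixed liquid: M c_p dT/dt = ṁ c_p (T_in − T) + 93.53.
At steady state dT/dt = 0 ⇒ T_ss = T_in + Q̇/(ṁ c_p) = 29.58 + 93.53/(1.623·1.844) = 60.8315 °C.

60.83 °C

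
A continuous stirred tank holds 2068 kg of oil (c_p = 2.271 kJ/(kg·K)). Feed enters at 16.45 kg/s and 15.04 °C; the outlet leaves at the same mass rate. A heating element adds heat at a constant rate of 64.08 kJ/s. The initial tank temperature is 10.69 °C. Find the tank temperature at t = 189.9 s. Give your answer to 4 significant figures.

15.42 °C

M c_p dT/dt = ṁ c_p (T_in − T) + Q̇.
τ = M/ṁ = 125.714 s; T_ss = T_in + Q̇/(ṁ c_p) = 15.04 + 64.08/(16.45·2.271) = 16.7553 °C.
Integrating: T(t) = T_ss + (T₀ − T_ss) e^(−t/τ).
T(189.9) = 16.7553 + (-6.06530)·e^(−189.9/125.714) = 16.7553 + (-6.06530)·0.220784 = 15.4162 °C.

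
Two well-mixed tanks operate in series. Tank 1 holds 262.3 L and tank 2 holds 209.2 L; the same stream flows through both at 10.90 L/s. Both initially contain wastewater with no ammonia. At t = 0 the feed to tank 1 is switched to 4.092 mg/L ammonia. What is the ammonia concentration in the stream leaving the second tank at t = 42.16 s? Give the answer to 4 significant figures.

2.379 mg/L

Each tank obeys Vᵢ dCᵢ/dt = Q(Cᵢ₋₁ − Cᵢ), so τᵢ = Vᵢ/Q.
τ₁ = 262.3/10.90 = 24.0642 s; τ₂ = 209.2/10.90 = 19.1927 s.
Solving the cascade with C₁(0)=C₂(0)=0 gives C₂(t) = C_in[1 − (τ₁ e^(−t/τ₁) − τ₂ e^(−t/τ₂))/(τ₁ − τ₂)].
At t = 42.16: e^(−t/τ₁) = 0.173430, e^(−t/τ₂) = 0.111172.
C₂ = 4.092·[1 − (24.0642·0.173430 − 19.1927·0.111172)/(4.87156)] = 4.092·0.581289 = 2.37864 mg/L.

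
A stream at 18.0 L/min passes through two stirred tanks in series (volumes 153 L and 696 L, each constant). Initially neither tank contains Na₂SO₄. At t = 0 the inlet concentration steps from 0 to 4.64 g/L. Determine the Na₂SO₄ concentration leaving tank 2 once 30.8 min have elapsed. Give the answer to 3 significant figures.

Time constants: τᵢ = Vᵢ/Q for each well-mixed tank.
τ₁ = 153/18.0 = 8.5000 min; τ₂ = 696/18.0 = 38.667 min.
Tank 1: C₁ = C_in(1 − e^(−t/τ₁)). Tank 2 (τ₁ ≠ τ₂): C₂ = C_in[1 − (τ₁ e^(−t/τ₁) − τ₂ e^(−t/τ₂))/(τ₁ − τ₂)].
At t = 30.8: e^(−t/τ₁) = 0.026688, e^(−t/τ₂) = 0.45088.
C₂ = 4.64·[1 − (8.5000·0.026688 − 38.667·0.45088)/(-30.167)] = 4.64·0.42960 = 1.9933 g/L.

1.99 g/L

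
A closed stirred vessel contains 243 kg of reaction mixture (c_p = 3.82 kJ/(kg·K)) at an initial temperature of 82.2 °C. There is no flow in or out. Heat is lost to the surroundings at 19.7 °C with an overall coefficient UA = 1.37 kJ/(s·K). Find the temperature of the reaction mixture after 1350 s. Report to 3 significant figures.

Energy balance: M c_p dT/dt = −UA(T − T_amb).
dT/dt = (T_ss − T)/τ with T_ss = T_amb = 19.700 °C, τ = M c_p/UA = 243·3.82/1.37 = 677.56 s.
Solution: T(t) = T_ss + (T₀ − T_ss) e^(−t/τ).
T(1350) = 19.700 + (62.500)·0.13636 = 28.223 °C.

28.2 °C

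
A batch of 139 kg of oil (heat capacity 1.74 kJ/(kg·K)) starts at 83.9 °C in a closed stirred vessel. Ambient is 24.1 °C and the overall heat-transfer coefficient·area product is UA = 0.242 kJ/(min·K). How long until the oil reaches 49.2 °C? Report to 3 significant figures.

M c_p dT/dt = −UA(T − T_amb).
τ = M c_p/UA = 999.42 min; T_ss = T_amb = 24.100 °C.
T(t) = T_ss + (T₀ − T_ss)e^(−t/τ); set T = 49.2:
t = −τ ln[(T − T_ss)/(T₀ − T_ss)] = −999.42 · ln(0.41973) = 867.64 min.

868 min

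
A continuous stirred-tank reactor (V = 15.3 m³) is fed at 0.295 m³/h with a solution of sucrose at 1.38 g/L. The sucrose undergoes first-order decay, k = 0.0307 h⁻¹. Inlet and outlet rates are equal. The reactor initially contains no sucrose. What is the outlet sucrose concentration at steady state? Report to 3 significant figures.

Accumulation = in − out − consumed: V dC/dt = Q C_in − Q C − k V C.
At steady state: 0 = Q C_in − (Q + kV) C_ss, so C_ss = Q C_in/(Q + kV).
C_ss = 0.295·1.38/(0.295 + 0.0307·15.3) = 0.40710/0.76471 = 0.53236 g/L.

0.532 g/L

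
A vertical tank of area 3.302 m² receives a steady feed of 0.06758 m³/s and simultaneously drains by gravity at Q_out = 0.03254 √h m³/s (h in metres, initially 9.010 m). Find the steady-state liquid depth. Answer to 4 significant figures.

4.313 m

Accumulation of liquid (constant cross-section A): A dh/dt = Q_in − 0.03254 √h. At steady state dh/dt = 0:
Q_in = 0.03254 √h_ss ⇒ √h_ss = 0.06758/0.03254 = 2.07683.
h_ss = 2.07683² = 4.31322 m. (Since h₀ = 9.010 m > h_ss, the level will fall toward this value.)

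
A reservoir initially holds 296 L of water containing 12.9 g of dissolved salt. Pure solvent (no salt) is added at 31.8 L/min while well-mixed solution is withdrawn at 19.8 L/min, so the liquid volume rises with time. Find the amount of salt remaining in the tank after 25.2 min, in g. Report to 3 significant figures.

4.04 g

Let m(t) be the amount of salt. Volume: V(t) = V₀ + (Q_in − Q_out) t = 296 + 12.000 t; V(25.2) = 598.40 L.
Species balance (pure solvent in): dm/dt = −Q_out · m/V(t).
dm/m = −Q_out dt/(V₀ + 12.000 t); integrating gives ln(m/m₀) = −(Q_out/(Q_in−Q_out)) ln(V/V₀).
m = m₀ (V₀/V)^(Q_out/(Q_in−Q_out)) = 12.9 × (296/598.40)^(1.6500) = 4.0382 g.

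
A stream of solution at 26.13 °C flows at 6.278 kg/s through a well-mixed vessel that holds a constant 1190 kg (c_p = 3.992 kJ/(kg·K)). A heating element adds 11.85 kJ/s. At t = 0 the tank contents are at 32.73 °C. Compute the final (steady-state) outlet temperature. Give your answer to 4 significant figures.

26.60 °C

Energy balance: M c_p dT/dt = ṁ c_p (T_in − T) + 11.85.
At steady state dT/dt = 0 ⇒ T_ss = T_in + Q̇/(ṁ c_p) = 26.13 + 11.85/(6.278·3.992) = 26.6028 °C.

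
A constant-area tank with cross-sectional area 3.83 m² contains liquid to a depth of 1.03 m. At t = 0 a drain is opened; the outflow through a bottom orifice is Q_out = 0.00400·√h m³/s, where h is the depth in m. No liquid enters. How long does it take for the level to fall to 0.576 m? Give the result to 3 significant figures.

490 s

A dh/dt = −Q_out = −0.00400 √h.
This is separable: 2 d(√h)/dt = −0.00400/A, so √h = √h₀ − (0.00400/(2A)) t.
t = 2A(√h₀ − √h)/0.00400 = 2·3.83·(√1.03 − √0.576)/0.00400
  = 7.6600 × (1.0149 − 0.75895) / 0.00400 = 490.13 s.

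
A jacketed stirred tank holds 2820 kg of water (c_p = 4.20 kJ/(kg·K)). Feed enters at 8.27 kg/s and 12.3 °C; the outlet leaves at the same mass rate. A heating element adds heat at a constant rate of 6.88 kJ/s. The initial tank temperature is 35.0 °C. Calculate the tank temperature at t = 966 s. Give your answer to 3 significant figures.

13.8 °C

M c_p dT/dt = ṁ c_p (T_in − T) + Q̇.
Rearrange: dT/dt = (T_ss − T)/τ with τ = M/ṁ = 340.99 s and T_ss = T_in + Q̇/(ṁ c_p) = 12.498 °C.
Integrating: T(t) = T_ss + (T₀ − T_ss) e^(−t/τ).
T(966) = 12.498 + (22.502)·e^(−966/340.99) = 12.498 + (22.502)·0.058841 = 13.822 °C.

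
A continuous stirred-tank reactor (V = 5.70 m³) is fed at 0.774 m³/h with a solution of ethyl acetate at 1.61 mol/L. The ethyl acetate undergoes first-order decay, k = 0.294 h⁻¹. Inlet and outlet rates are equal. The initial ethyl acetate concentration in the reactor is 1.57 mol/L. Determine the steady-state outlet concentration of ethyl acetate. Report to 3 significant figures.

V dC/dt = Q(C_in − C) − k V C.
At steady state: 0 = Q C_in − (Q + kV) C_ss, so C_ss = Q C_in/(Q + kV).
C_ss = 0.774·1.61/(0.774 + 0.294·5.70) = 1.2461/2.4498 = 0.50867 mol/L.

0.509 mol/L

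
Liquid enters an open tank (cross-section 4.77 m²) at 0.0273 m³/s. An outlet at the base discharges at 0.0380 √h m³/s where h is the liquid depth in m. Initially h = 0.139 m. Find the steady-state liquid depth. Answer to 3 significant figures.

0.516 m

A dh/dt = Q_in − 0.0380 √h. Steady state requires inflow = outflow:
Q_in = 0.0380 √h_ss ⇒ √h_ss = 0.0273/0.0380 = 0.71842.
h_ss = 0.71842² = 0.51613 m. (Since h₀ = 0.139 m < h_ss, the level will rise toward this value.)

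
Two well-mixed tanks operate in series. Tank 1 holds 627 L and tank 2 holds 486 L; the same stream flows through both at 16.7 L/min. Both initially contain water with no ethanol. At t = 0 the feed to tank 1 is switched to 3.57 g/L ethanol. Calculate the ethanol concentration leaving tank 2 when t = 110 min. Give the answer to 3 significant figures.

3.00 g/L

Time constants: τᵢ = Vᵢ/Q for each well-mixed tank.
τ₁ = 627/16.7 = 37.545 min; τ₂ = 486/16.7 = 29.102 min.
Solving the cascade with C₁(0)=C₂(0)=0 gives C₂(t) = C_in[1 − (τ₁ e^(−t/τ₁) − τ₂ e^(−t/τ₂))/(τ₁ − τ₂)].
At t = 110: e^(−t/τ₁) = 0.053406, e^(−t/τ₂) = 0.022826.
C₂ = 3.57·[1 − (37.545·0.053406 − 29.102·0.022826)/(8.4431)] = 3.57·0.84119 = 3.0030 g/L.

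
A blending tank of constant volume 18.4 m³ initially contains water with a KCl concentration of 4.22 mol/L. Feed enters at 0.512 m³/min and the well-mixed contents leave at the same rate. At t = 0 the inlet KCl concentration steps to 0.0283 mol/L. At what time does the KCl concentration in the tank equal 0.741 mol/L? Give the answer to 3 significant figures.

63.7 min

Species balance: V dC/dt = Q(C_in − C) ⇒ τ = V/Q = 35.938 min.
C(t) = C_in + (C₀ − C_in) e^(−t/τ). Set C = 0.741 and solve for t:
e^(−t/τ) = (C − C_in)/(C₀ − C_in) = (0.741 − 0.0283)/(4.22 − 0.0283) = 0.17003
t = −τ ln(…) = 35.938 × 1.7718 = 63.674 min.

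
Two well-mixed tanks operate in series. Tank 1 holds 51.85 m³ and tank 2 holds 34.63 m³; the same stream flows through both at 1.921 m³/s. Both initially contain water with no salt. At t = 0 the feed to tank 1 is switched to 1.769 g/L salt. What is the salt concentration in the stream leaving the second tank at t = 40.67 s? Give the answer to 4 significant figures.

0.9612 g/L

Each tank obeys Vᵢ dCᵢ/dt = Q(Cᵢ₋₁ − Cᵢ), so τᵢ = Vᵢ/Q.
τ₁ = 51.85/1.921 = 26.9912 s; τ₂ = 34.63/1.921 = 18.0271 s.
Solving the cascade with C₁(0)=C₂(0)=0 gives C₂(t) = C_in[1 − (τ₁ e^(−t/τ₁) − τ₂ e^(−t/τ₂))/(τ₁ − τ₂)].
At t = 40.67: e^(−t/τ₁) = 0.221620, e^(−t/τ₂) = 0.104763.
C₂ = 1.769·[1 − (26.9912·0.221620 − 18.0271·0.104763)/(8.96408)] = 1.769·0.543377 = 0.961233 g/L.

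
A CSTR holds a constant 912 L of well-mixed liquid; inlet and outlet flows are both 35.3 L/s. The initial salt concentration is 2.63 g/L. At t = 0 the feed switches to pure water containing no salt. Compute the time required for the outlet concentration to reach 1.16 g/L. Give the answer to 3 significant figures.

21.1 s

Species balance: V dC/dt = Q(C_in − C) ⇒ τ = V/Q = 25.836 s.
C(t) = C_in + (C₀ − C_in) e^(−t/τ). Set C = 1.16 and solve for t:
e^(−t/τ) = (C − C_in)/(C₀ − C_in) = (1.16 − 0)/(2.63 − 0) = 0.44106
t = −τ ln(…) = 25.836 × 0.81856 = 21.148 s.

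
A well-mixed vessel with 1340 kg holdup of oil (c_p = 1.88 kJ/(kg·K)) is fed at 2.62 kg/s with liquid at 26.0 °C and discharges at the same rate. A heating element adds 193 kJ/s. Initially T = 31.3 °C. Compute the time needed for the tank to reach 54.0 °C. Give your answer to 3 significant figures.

Heat balance on the well-mixed liquid: M c_p dT/dt = ṁ c_p (T_in − T) + 193.
τ = M/ṁ = 511.45 s; T_ss = T_in + Q̇/(ṁ c_p) = 65.183 °C.
T(t) = T_ss + (T₀ − T_ss) e^(−t/τ). Set T = 54.0:
e^(−t/τ) = (54.0 − 65.183)/(31.3 − 65.183) = 0.33005
t = −511.45 · ln(0.33005) = 566.95 s.

567 s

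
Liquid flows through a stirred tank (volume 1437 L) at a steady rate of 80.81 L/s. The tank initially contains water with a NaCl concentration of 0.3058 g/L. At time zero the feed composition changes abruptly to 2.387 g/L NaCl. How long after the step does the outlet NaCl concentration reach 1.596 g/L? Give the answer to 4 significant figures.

Species balance: V dC/dt = Q(C_in − C) ⇒ τ = V/Q = 17.7825 s.
C(t) = C_in + (C₀ − C_in) e^(−t/τ). Set C = 1.596 and solve for t:
e^(−t/τ) = (C − C_in)/(C₀ − C_in) = (1.596 − 2.387)/(0.3058 − 2.387) = 0.380069
t = −τ ln(…) = 17.7825 × 0.967402 = 17.2028 s.

17.20 s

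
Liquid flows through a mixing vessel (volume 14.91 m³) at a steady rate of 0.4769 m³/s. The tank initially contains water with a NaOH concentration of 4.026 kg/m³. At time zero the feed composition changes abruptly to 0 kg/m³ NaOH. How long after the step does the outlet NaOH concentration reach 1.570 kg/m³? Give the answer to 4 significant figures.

29.44 s

Mass balance on the solute (V constant): V dC/dt = Q(C_in − C), so τ = V/Q = 31.2644 s.
C(t) = C_in + (C₀ − C_in) e^(−t/τ). Set C = 1.570 and solve for t:
e^(−t/τ) = (C − C_in)/(C₀ − C_in) = (1.570 − 0)/(4.026 − 0) = 0.389965
t = −τ ln(…) = 31.2644 × 0.941698 = 29.4416 s.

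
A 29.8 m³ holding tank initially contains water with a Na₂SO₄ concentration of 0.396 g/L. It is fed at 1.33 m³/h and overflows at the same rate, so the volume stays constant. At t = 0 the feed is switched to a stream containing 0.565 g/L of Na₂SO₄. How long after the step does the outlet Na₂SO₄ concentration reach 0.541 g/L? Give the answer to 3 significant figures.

Species balance: V dC/dt = Q(C_in − C) ⇒ τ = V/Q = 22.406 h.
C(t) = C_in + (C₀ − C_in) e^(−t/τ). Set C = 0.541 and solve for t:
e^(−t/τ) = (C − C_in)/(C₀ − C_in) = (0.541 − 0.565)/(0.396 − 0.565) = 0.14201
t = −τ ln(…) = 22.406 × 1.9518 = 43.733 h.

43.7 h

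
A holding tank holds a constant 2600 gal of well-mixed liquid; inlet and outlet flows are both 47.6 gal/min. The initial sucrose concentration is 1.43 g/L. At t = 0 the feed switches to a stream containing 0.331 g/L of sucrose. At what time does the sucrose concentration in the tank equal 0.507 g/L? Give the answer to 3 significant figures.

Species balance: V dC/dt = Q(C_in − C) ⇒ τ = V/Q = 54.622 min.
C(t) = C_in + (C₀ − C_in) e^(−t/τ). Set C = 0.507 and solve for t:
e^(−t/τ) = (C − C_in)/(C₀ − C_in) = (0.507 − 0.331)/(1.43 − 0.331) = 0.16015
t = −τ ln(…) = 54.622 × 1.8317 = 100.05 min.

100 min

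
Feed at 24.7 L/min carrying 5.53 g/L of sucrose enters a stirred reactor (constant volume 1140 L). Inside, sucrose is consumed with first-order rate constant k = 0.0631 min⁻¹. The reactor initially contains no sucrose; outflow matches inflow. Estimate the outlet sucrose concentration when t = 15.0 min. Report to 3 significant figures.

V dC/dt = Q(C_in − C) − k V C.
dC/dt = (Q/V) C_in − (Q/V + k) C; effective rate a = Q/V + k = 0.021667 + 0.0631 = 0.084767 min⁻¹.
C_ss = Q C_in/(Q + kV) = 1.4135 g/L; C(t) = C_ss + (C₀ − C_ss) e^(−a t).
C(15.0) = 1.4135 + (-1.4135)·e^(−0.084767·15.0) = 1.4135 + (-1.4135)·0.28041 = 1.0171 g/L.

1.02 g/L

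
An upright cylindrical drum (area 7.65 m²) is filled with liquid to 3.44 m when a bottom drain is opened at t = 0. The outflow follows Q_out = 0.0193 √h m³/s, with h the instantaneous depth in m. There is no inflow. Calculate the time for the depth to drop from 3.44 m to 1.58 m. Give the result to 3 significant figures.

474 s

Unsteady balance on liquid volume: A dh/dt = −0.0193 √h.
∫ h^(−1/2) dh = −(0.0193/A) ∫ dt, giving 2√h = 2√h₀ − (0.0193/A) t.
t = 2A(√h₀ − √h)/0.0193 = 2·7.65·(√3.44 − √1.58)/0.0193
  = 15.300 × (1.8547 − 1.2570) / 0.0193 = 473.86 s.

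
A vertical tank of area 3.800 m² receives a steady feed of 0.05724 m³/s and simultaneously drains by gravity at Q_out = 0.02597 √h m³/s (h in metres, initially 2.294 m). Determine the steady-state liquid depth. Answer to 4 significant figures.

A dh/dt = Q_in − 0.02597 √h. Steady state requires inflow = outflow:
Q_in = 0.02597 √h_ss ⇒ √h_ss = 0.05724/0.02597 = 2.20408.
h_ss = 2.20408² = 4.85798 m. (Since h₀ = 2.294 m < h_ss, the level will rise toward this value.)

4.858 m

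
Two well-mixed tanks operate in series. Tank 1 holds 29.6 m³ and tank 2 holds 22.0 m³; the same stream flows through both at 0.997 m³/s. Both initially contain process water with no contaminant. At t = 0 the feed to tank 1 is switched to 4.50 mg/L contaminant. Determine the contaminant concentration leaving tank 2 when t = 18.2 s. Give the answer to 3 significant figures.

0.716 mg/L

Time constants: τᵢ = Vᵢ/Q for each well-mixed tank.
τ₁ = 29.6/0.997 = 29.689 s; τ₂ = 22.0/0.997 = 22.066 s.
Solving the cascade with C₁(0)=C₂(0)=0 gives C₂(t) = C_in[1 − (τ₁ e^(−t/τ₁) − τ₂ e^(−t/τ₂))/(τ₁ − τ₂)].
At t = 18.2: e^(−t/τ₁) = 0.54171, e^(−t/τ₂) = 0.43833.
C₂ = 4.50·[1 − (29.689·0.54171 − 22.066·0.43833)/(7.6229)] = 4.50·0.15901 = 0.71556 mg/L.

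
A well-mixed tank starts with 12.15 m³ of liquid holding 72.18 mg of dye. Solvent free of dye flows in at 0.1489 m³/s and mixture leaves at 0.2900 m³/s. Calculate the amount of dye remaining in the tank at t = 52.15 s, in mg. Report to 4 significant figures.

Let m(t) be the amount of dye. Volume: V(t) = V₀ + (Q_in − Q_out) t = 12.15 − 0.141100 t; V(52.15) = 4.79164 m³.
Solute balance: dm/dt = 0 − Q_out C = −Q_out m/V(t).
dm/m = −Q_out dt/(V₀ − 0.141100 t); integrating gives ln(m/m₀) = −(Q_out/(Q_in−Q_out)) ln(V/V₀).
m = m₀ (V₀/V)^(Q_out/(Q_in−Q_out)) = 72.18 × (12.15/4.79164)^(-2.05528) = 10.6633 mg.

10.66 mg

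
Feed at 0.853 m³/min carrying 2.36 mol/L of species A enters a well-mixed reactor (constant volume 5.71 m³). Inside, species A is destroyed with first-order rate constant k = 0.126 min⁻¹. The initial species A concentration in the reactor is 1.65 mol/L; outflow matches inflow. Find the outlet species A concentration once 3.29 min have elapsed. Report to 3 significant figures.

Accumulation = in − out − consumed: V dC/dt = Q C_in − Q C − k V C.
dC/dt = (Q/V) C_in − (Q/V + k) C; effective rate a = Q/V + k = 0.14939 + 0.126 = 0.27539 min⁻¹.
C_ss = Q C_in/(Q + kV) = 1.2802 mol/L; C(t) = C_ss + (C₀ − C_ss) e^(−a t).
C(3.29) = 1.2802 + (0.36979)·e^(−0.27539·3.29) = 1.2802 + (0.36979)·0.40413 = 1.4297 mol/L.

1.43 mol/L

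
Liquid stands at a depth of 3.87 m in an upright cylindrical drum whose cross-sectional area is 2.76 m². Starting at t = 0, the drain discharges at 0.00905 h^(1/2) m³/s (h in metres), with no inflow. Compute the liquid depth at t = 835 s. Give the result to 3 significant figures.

0.358 m

With no inflow, A dh/dt = −0.00905 √h.
This is separable: 2 d(√h)/dt = −0.00905/A, so √h = √h₀ − (0.00905/(2A)) t.
√h = √3.87 − 0.00905·835/(2·2.76) = 1.9672 − 1.3690 = 0.59826.
h = 0.59826² = 0.35791 m.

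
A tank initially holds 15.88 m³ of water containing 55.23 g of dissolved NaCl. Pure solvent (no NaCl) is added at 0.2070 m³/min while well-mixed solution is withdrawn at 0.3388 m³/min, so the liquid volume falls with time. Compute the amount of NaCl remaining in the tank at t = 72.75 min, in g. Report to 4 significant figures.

5.112 g

Total volume: dV/dt = Q_in − Q_out = -0.131800 m³/min, so V(t) = 15.88 − 0.131800 t and V(72.75) = 6.29155 m³.
Solute balance: dm/dt = 0 − Q_out C = −Q_out m/V(t).
Separate: dm/m = −Q_out dt/V(t) ⇒ ln(m/m₀) = −(Q_out/(Q_in−Q_out)) ln(V/V₀).
m = m₀ (V₀/V)^(Q_out/(Q_in−Q_out)) = 55.23 × (15.88/6.29155)^(-2.57056) = 5.11176 g.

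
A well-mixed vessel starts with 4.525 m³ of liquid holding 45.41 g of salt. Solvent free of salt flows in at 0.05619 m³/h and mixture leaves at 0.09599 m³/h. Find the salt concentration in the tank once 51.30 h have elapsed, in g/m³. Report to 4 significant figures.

4.302 g/m³

Let m(t) be the amount of salt. Volume: V(t) = V₀ + (Q_in − Q_out) t = 4.525 − 0.0398000 t; V(51.30) = 2.48326 m³.
No salt enters, so dm/dt = −Q_out · (m/V).
dm/m = −Q_out dt/(V₀ − 0.0398000 t); integrating gives ln(m/m₀) = −(Q_out/(Q_in−Q_out)) ln(V/V₀).
m = m₀ (V₀/V)^(Q_out/(Q_in−Q_out)) = 45.41 × (4.525/2.48326)^(-2.41181) = 10.6818 g.
C = m/V = 10.6818/2.48326 = 4.30151 g/m³.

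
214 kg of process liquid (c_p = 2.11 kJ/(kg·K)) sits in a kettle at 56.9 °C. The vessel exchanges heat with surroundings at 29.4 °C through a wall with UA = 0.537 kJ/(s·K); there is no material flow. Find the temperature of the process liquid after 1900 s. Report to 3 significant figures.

32.3 °C

M c_p dT/dt = −UA(T − T_amb).
dT/dt = (T_ss − T)/τ with T_ss = T_amb = 29.400 °C, τ = M c_p/UA = 214·2.11/0.537 = 840.86 s.
Integrating: T(t) = T_ss + (T₀ − T_ss) e^(−t/τ).
T(1900) = 29.400 + (27.500)·0.10439 = 32.271 °C.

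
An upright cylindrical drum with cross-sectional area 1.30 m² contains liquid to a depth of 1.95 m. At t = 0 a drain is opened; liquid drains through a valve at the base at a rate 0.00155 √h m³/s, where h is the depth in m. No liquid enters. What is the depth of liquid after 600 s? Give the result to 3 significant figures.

Mass balance (ρ constant): A dh/dt = −0.00155 √h.
∫ h^(−1/2) dh = −(0.00155/A) ∫ dt, giving 2√h = 2√h₀ − (0.00155/A) t.
√h = √1.95 − 0.00155·600/(2·1.30) = 1.3964 − 0.35769 = 1.0387.
h = 1.0387² = 1.0790 m.

1.08 m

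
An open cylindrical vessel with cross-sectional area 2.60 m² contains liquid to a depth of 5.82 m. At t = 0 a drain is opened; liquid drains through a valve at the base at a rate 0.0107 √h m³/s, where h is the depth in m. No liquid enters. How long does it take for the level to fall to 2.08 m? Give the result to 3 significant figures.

472 s

With no inflow, A dh/dt = −0.0107 √h.
∫ h^(−1/2) dh = −(0.0107/A) ∫ dt, giving 2√h = 2√h₀ − (0.0107/A) t.
t = 2A(√h₀ − √h)/0.0107 = 2·2.60·(√5.82 − √2.08)/0.0107
  = 5.2000 × (2.4125 − 1.4422) / 0.0107 = 471.52 s.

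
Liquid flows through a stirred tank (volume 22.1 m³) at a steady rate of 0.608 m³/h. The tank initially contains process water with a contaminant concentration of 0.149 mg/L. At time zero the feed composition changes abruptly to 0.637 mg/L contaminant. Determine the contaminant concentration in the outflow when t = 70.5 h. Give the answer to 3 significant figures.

0.567 mg/L

Mass balance on the solute (V constant): V dC/dt = Q(C_in − C).
Rewrite as dC/dt + C/τ = C_in/τ, τ = V/Q = 36.349 h.
C approaches C_in exponentially: C(t) = C_in + (C₀ − C_in) e^(−t/τ).
C(70.5) = 0.637 + (0.149 − 0.637)·e^(−70.5/36.349) = 0.637 + (-0.48800)·0.14377 = 0.56684 mg/L.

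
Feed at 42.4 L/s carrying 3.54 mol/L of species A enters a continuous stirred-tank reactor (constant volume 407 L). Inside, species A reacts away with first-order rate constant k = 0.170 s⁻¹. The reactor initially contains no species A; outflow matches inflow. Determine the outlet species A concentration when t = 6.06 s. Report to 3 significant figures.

1.09 mol/L

V dC/dt = Q(C_in − C) − k V C.
This is linear with rate a = Q/V + k = 0.27418 s⁻¹.
C_ss = Q C_in/(Q + kV) = 1.3451 mol/L; C(t) = C_ss + (C₀ − C_ss) e^(−a t).
C(6.06) = 1.3451 + (-1.3451)·e^(−0.27418·6.06) = 1.3451 + (-1.3451)·0.18985 = 1.0897 mol/L.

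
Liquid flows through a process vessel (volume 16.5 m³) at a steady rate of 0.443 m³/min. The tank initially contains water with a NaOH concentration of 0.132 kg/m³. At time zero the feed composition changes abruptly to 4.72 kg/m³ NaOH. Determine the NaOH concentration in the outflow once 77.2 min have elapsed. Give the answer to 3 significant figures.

4.14 kg/m³

Transient balance on the dissolved component: V dC/dt = Q(C_in − C).
Rewrite as dC/dt + C/τ = C_in/τ, τ = V/Q = 37.246 min.
C approaches C_in exponentially: C(t) = C_in + (C₀ − C_in) e^(−t/τ).
C(77.2) = 4.72 + (0.132 − 4.72)·e^(−77.2/37.246) = 4.72 + (-4.5880)·0.12585 = 4.1426 kg/m³.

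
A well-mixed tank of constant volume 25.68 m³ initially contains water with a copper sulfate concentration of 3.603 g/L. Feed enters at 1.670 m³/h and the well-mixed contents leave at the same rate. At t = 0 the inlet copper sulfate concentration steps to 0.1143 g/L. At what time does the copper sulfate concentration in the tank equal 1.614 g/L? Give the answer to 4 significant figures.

12.98 h

Species balance: V dC/dt = Q(C_in − C) ⇒ τ = V/Q = 15.3772 h.
C(t) = C_in + (C₀ − C_in) e^(−t/τ). Set C = 1.614 and solve for t:
e^(−t/τ) = (C − C_in)/(C₀ − C_in) = (1.614 − 0.1143)/(3.603 − 0.1143) = 0.429874
t = −τ ln(…) = 15.3772 × 0.844264 = 12.9825 h.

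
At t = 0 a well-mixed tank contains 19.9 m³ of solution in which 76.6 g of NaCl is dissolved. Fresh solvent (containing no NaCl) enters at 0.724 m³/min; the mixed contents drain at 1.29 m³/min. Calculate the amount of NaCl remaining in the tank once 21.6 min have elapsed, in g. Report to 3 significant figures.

Let m(t) be the amount of NaCl. Volume: V(t) = V₀ + (Q_in − Q_out) t = 19.9 − 0.56600 t; V(21.6) = 7.6744 m³.
No NaCl enters, so dm/dt = −Q_out · (m/V).
dm/m = −Q_out dt/(V₀ − 0.56600 t); integrating gives ln(m/m₀) = −(Q_out/(Q_in−Q_out)) ln(V/V₀).
m = m₀ (V₀/V)^(Q_out/(Q_in−Q_out)) = 76.6 × (19.9/7.6744)^(-2.2792) = 8.7316 g.

8.73 g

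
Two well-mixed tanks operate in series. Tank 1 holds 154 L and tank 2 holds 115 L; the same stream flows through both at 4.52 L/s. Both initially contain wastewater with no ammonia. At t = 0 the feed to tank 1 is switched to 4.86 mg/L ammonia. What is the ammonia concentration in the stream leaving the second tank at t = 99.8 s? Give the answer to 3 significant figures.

Species balance on tank i: dCᵢ/dt = (Cᵢ₋₁ − Cᵢ)/τᵢ with τᵢ = Vᵢ/Q.
τ₁ = 154/4.52 = 34.071 s; τ₂ = 115/4.52 = 25.442 s.
Solving the cascade with C₁(0)=C₂(0)=0 gives C₂(t) = C_in[1 − (τ₁ e^(−t/τ₁) − τ₂ e^(−t/τ₂))/(τ₁ − τ₂)].
At t = 99.8: e^(−t/τ₁) = 0.053440, e^(−t/τ₂) = 0.019790.
C₂ = 4.86·[1 − (34.071·0.053440 − 25.442·0.019790)/(8.6283)] = 4.86·0.84734 = 4.1181 mg/L.

4.12 mg/L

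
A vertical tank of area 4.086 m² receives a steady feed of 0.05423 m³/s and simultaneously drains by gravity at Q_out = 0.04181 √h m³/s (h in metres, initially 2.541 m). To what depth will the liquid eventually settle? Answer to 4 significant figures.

1.682 m

Accumulation of liquid (constant cross-section A): A dh/dt = Q_in − 0.04181 √h. At steady state dh/dt = 0:
Q_in = 0.04181 √h_ss ⇒ √h_ss = 0.05423/0.04181 = 1.29706.
h_ss = 1.29706² = 1.68236 m. (Since h₀ = 2.541 m > h_ss, the level will fall toward this value.)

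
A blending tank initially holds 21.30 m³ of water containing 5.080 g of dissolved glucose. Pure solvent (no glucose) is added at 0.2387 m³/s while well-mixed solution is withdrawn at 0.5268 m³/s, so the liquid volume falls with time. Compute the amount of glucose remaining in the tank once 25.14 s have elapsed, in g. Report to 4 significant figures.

2.376 g

Let m(t) be the amount of glucose. Volume: V(t) = V₀ + (Q_in − Q_out) t = 21.30 − 0.288100 t; V(25.14) = 14.0572 m³.
Solute balance: dm/dt = 0 − Q_out C = −Q_out m/V(t).
Separate: dm/m = −Q_out dt/V(t) ⇒ ln(m/m₀) = −(Q_out/(Q_in−Q_out)) ln(V/V₀).
m = m₀ (V₀/V)^(Q_out/(Q_in−Q_out)) = 5.080 × (21.30/14.0572)^(-1.82853) = 2.37600 g.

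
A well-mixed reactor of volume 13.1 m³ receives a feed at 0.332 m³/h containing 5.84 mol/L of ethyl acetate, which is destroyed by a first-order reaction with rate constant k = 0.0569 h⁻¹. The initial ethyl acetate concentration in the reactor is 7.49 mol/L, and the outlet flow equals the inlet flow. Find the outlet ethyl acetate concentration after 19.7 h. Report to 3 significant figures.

V dC/dt = Q(C_in − C) − k V C.
This is linear with rate a = Q/V + k = 0.082244 h⁻¹.
C_ss = Q C_in/(Q + kV) = 1.7996 mol/L; C(t) = C_ss + (C₀ − C_ss) e^(−a t).
C(19.7) = 1.7996 + (5.6904)·e^(−0.082244·19.7) = 1.7996 + (5.6904)·0.19786 = 2.9255 mol/L.

2.93 mol/L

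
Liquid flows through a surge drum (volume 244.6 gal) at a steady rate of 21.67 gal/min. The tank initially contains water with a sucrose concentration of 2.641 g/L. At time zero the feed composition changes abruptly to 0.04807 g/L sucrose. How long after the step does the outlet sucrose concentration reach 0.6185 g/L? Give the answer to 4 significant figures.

Species balance on the tank: V dC/dt = Q(C_in − C), so τ = V/Q = 11.2875 min.
C(t) = C_in + (C₀ − C_in) e^(−t/τ). Set C = 0.6185 and solve for t:
e^(−t/τ) = (C − C_in)/(C₀ − C_in) = (0.6185 − 0.04807)/(2.641 − 0.04807) = 0.219994
t = −τ ln(…) = 11.2875 × 1.51415 = 17.0910 min.

17.09 min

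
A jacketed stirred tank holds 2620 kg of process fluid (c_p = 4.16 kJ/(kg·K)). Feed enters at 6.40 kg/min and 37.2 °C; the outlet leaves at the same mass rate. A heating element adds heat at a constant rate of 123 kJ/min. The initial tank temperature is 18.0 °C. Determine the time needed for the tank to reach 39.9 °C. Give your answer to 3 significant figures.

1030 min

M c_p dT/dt = ṁ c_p (T_in − T) + Q̇.
τ = M/ṁ = 409.38 min; T_ss = T_in + Q̇/(ṁ c_p) = 41.820 °C.
T(t) = T_ss + (T₀ − T_ss) e^(−t/τ). Set T = 39.9:
e^(−t/τ) = (39.9 − 41.820)/(18.0 − 41.820) = 0.080600
t = −409.38 · ln(0.080600) = 1030.9 min.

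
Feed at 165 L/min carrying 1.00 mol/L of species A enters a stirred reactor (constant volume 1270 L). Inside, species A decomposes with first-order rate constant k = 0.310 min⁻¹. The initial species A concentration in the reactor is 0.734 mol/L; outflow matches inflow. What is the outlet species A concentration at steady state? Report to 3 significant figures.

0.295 mol/L

Accumulation = in − out − consumed: V dC/dt = Q C_in − Q C − k V C.
At steady state: 0 = Q C_in − (Q + kV) C_ss, so C_ss = Q C_in/(Q + kV).
C_ss = 165·1.00/(165 + 0.310·1270) = 165.00/558.70 = 0.29533 mol/L.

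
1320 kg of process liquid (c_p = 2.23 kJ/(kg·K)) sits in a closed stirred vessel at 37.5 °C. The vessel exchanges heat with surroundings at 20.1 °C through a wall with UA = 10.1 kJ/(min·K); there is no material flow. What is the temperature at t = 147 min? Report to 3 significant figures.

Lumped-capacitance energy balance: M c_p dT/dt = UA(T_amb − T).
dT/dt = (T_ss − T)/τ with T_ss = T_amb = 20.100 °C, τ = M c_p/UA = 1320·2.23/10.1 = 291.45 min.
This is linear first-order; T(t) = T_ss + (T₀ − T_ss) e^(−t/τ).
T(147) = 20.100 + (17.400)·0.60388 = 30.607 °C.

30.6 °C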